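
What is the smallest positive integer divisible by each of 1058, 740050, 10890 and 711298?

1058 = 2 · 23²; 740050 = 2 · 5² · 19² · 41; 10890 = 2 · 3² · 5 · 11²; 711298 = 2 · 7 · 23 · 47²
lcm takes max exponent of each prime: 2 · 3² · 5² · 7 · 11² · 19² · 23² · 41 · 47² = 6592321369245150

6592321369245150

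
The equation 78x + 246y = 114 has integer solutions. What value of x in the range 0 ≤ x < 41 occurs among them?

33

Reduce mod 246: 78x ≡ 114 (mod 246). With g = gcd(78, 246) = 6 dividing 114, divide through: 13x ≡ 19 (mod 41).
Since gcd(13, 41) = 1, x ≡ 19·(13)⁻¹ ≡ 33 (mod 41). Smallest non-negative: 33.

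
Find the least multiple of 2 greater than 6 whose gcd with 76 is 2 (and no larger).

10

76 = 2·38. Any a with gcd(a, 76) = 2 is a multiple of 2, say 2s, with s coprime to 38.
Need s > 6/2, so s ≥ 4. First s ≥ 4 with gcd(s, 38) = 1 is s = 5. Thus a = 2·5 = 10.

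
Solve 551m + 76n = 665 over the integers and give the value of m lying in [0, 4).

Euclid: 551 = 7·76 + 19; 76 = 4·19 + 0 → gcd = 19; 665 = 19·35.
Back-substitution yields 551·(1) + 76·(-7) = 19, so one solution is m = 1·35 = 35, n = -7·35 = -245.
Solutions in m differ by 76/19 = 4; the one in [0, 4) is 35 mod 4 = 3.

3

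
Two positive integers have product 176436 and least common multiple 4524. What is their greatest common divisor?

39

gcd·lcm = product, so gcd = 176436/4524 = 39.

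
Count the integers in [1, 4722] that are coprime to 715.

3170

Prime factors of 715: 5, 11, 13. Count integers ≤ 4722 divisible by none of them.
By inclusion–exclusion: 4722 − ⌊4722/5⌋ − ⌊4722/11⌋ − ⌊4722/13⌋ + ⌊4722/55⌋ + ⌊4722/65⌋ + ⌊4722/143⌋ − ⌊4722/715⌋ = 3170.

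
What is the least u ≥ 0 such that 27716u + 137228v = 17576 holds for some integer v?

Euclid: 137228 = 4·27716 + 26364; 27716 = 1·26364 + 1352; 26364 = 19·1352 + 676; 1352 = 2·676 + 0 → gcd = 676; 17576 = 676·26.
Back-substitution yields 27716·(-99) + 137228·(20) = 676, so one solution is u = -99·26 = -2574, v = 20·26 = 520.
Solutions in u differ by 137228/676 = 203; the one in [0, 203) is -2574 mod 203 = 65.

65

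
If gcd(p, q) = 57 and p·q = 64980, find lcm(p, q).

1140

Since gcd(p,q)·lcm(p,q) = pq, lcm = 64980/57 = 1140.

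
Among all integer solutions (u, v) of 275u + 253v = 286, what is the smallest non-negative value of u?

Reduce mod 253: 275u ≡ 286 (mod 253). With g = gcd(275, 253) = 11 dividing 286, divide through: 25u ≡ 26 (mod 23).
Since gcd(25, 23) = 1, u ≡ 26·(25)⁻¹ ≡ 13 (mod 23). Smallest non-negative: 13.

13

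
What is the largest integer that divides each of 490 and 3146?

2

Euclid: 3146 = 6·490 + 206; 490 = 2·206 + 78; 206 = 2·78 + 50; 78 = 1·50 + 28; 50 = 1·28 + 22; 28 = 1·22 + 6; 22 = 3·6 + 4; 6 = 1·4 + 2; 4 = 2·2 + 0. Last nonzero remainder: 2.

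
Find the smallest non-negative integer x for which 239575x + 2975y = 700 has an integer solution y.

Euclid: 239575 = 80·2975 + 1575; 2975 = 1·1575 + 1400; 1575 = 1·1400 + 175; 1400 = 8·175 + 0 → gcd = 175; 700 = 175·4.
Back-substitution yields 239575·(2) + 2975·(-161) = 175, so one solution is x = 2·4 = 8, y = -161·4 = -644.
Solutions in x differ by 2975/175 = 17; the one in [0, 17) is 8 mod 17 = 8.

8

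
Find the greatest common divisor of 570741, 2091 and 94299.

gcd(570741, 2091): 570741 = 272·2091 + 1989; 2091 = 1·1989 + 102; 1989 = 19·102 + 51; 102 = 2·51 + 0 → 51
gcd(51, 94299): 94299 = 1849·51 + 0 → 51

51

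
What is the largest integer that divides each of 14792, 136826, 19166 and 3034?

2

gcd(14792, 136826): 136826 = 9·14792 + 3698; 14792 = 4·3698 + 0 → 3698
gcd(3698, 19166): 19166 = 5·3698 + 676; 3698 = 5·676 + 318; 676 = 2·318 + 40; 318 = 7·40 + 38; 40 = 1·38 + 2; 38 = 19·2 + 0 → 2
gcd(2, 3034): 3034 = 1517·2 + 0 → 2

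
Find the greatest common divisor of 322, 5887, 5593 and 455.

7

322 = 2 · 7 · 23; 5887 = 7 · 29²; 5593 = 7 · 17 · 47; 455 = 5 · 7 · 13
gcd takes min exponent of each prime: 7 = 7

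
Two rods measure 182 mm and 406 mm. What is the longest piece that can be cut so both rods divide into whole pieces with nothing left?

14

182 = 2 · 7 · 13
406 = 2 · 7 · 29
Common: 2 · 7 = 14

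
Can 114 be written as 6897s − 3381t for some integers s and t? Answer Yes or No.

gcd(6897, 3381): 6897 = 2·3381 + 135; 3381 = 25·135 + 6; 135 = 22·6 + 3; 6 = 2·3 + 0 → 3
3 divides 114, so a solution exists.

Yes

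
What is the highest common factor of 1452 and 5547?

1452 = 2² · 3 · 11²
5547 = 3 · 43²
Common: 3 = 3

3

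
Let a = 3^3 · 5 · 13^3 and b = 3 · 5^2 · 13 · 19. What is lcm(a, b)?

max exponent per prime: 3^3 · 5^2 · 13^3 · 19 = 28176525

28176525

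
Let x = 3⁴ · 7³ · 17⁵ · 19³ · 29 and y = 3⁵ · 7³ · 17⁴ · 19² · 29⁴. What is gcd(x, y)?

24292937019267

min exponent per shared prime: 3⁴ · 7³ · 17⁴ · 19² · 29 = 24292937019267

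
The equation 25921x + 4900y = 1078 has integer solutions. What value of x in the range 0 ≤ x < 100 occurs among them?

18

gcd(25921, 4900) = 49 (Euclid: 25921 = 5·4900 + 1421; 4900 = 3·1421 + 637; 1421 = 2·637 + 147; 637 = 4·147 + 49; 147 = 3·49 + 0), and 49 | 1078.
Extended Euclid: 25921·(-31) + 4900·(164) = 49. Scale by 22: x₀ = -682.
General solution x = x₀ + 100t; reducing mod 100 gives x = 18 (and y = -95).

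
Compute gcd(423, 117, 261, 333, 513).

423 = 3² · 47; 117 = 3² · 13; 261 = 3² · 29; 333 = 3² · 37; 513 = 3³ · 19
gcd takes min exponent of each prime: 3² = 9

9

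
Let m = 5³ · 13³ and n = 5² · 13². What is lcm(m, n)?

max exponent per prime: 5³ · 13³ = 274625

274625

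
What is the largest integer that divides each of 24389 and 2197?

24389 = 29³
2197 = 13³
Common: 1 = 1

1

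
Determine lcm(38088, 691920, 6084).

38088 = 2³ · 3² · 23²; 691920 = 2⁴ · 3² · 5 · 31²; 6084 = 2² · 3² · 13²
lcm takes max exponent of each prime: 2⁴ · 3² · 5 · 13² · 23² · 31² = 61858339920

61858339920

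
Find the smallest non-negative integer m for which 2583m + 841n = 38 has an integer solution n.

gcd(2583, 841) = 1 (Euclid: 2583 = 3·841 + 60; 841 = 14·60 + 1; 60 = 60·1 + 0), and 1 | 38.
Extended Euclid: 2583·(-14) + 841·(43) = 1. Scale by 38: m₀ = -532.
General solution m = m₀ + 841t; reducing mod 841 gives m = 309 (and n = -949).

309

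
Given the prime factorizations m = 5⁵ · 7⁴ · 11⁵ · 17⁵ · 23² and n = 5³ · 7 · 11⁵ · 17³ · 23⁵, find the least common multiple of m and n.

max exponent per prime: 5⁵ · 7⁴ · 11⁵ · 17⁵ · 23⁵ = 11043059051367395387190625

11043059051367395387190625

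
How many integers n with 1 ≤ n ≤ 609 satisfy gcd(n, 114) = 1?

Prime factors of 114: 2, 3, 19. Count integers ≤ 609 divisible by none of them.
By inclusion–exclusion: 609 − ⌊609/2⌋ − ⌊609/3⌋ − ⌊609/19⌋ + ⌊609/6⌋ + ⌊609/38⌋ + ⌊609/57⌋ − ⌊609/114⌋ = 192.

192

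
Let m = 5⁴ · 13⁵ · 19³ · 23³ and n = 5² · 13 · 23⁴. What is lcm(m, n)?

445419192042979375

max exponent per prime: 5⁴ · 13⁵ · 19³ · 23⁴ = 445419192042979375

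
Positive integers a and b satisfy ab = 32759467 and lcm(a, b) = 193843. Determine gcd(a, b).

From gcd × lcm = ab: gcd = 32759467 / 193843 = 169.

169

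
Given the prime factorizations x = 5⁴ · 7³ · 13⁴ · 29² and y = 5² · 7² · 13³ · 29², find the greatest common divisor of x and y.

min exponent per shared prime: 5² · 7² · 13³ · 29² = 2263404325

2263404325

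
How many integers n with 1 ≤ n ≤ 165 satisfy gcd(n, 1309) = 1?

Prime factors of 1309: 7, 11, 17. Count integers ≤ 165 divisible by none of them.
By inclusion–exclusion: 165 − ⌊165/7⌋ − ⌊165/11⌋ − ⌊165/17⌋ + ⌊165/77⌋ + ⌊165/119⌋ + ⌊165/187⌋ − ⌊165/1309⌋ = 121.

121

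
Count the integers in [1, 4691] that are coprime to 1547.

3494

Prime factors of 1547: 7, 13, 17. Count integers ≤ 4691 divisible by none of them.
By inclusion–exclusion: 4691 − ⌊4691/7⌋ − ⌊4691/13⌋ − ⌊4691/17⌋ + ⌊4691/91⌋ + ⌊4691/119⌋ + ⌊4691/221⌋ − ⌊4691/1547⌋ = 3494.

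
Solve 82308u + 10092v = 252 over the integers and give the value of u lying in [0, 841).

gcd(82308, 10092) = 12 (Euclid: 82308 = 8·10092 + 1572; 10092 = 6·1572 + 660; 1572 = 2·660 + 252; 660 = 2·252 + 156; 252 = 1·156 + 96; 156 = 1·96 + 60; 96 = 1·60 + 36; 60 = 1·36 + 24; 36 = 1·24 + 12; 24 = 2·12 + 0), and 12 | 252.
Extended Euclid: 82308·(321) + 10092·(-2618) = 12. Scale by 21: u₀ = 6741.
General solution u = u₀ + 841t; reducing mod 841 gives u = 13 (and v = -106).

13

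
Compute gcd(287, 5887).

7

287 = 7 · 41
5887 = 7 · 29²
Common: 7 = 7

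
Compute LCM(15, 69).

345

15 = 3 · 5; 69 = 3 · 23
max exponents: 3 · 5 · 23 = 345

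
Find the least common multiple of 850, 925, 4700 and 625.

850 = 2 · 5² · 17; 925 = 5² · 37; 4700 = 2² · 5² · 47; 625 = 5⁴
lcm takes max exponent of each prime: 2² · 5⁴ · 17 · 37 · 47 = 73907500

73907500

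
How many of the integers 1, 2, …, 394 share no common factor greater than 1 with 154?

Prime factors of 154: 2, 7, 11. Count integers ≤ 394 divisible by none of them.
By inclusion–exclusion: 394 − ⌊394/2⌋ − ⌊394/7⌋ − ⌊394/11⌋ + ⌊394/14⌋ + ⌊394/22⌋ + ⌊394/77⌋ − ⌊394/154⌋ = 154.

154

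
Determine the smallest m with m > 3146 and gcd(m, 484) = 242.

Multiples of 242 above 3146: 242·14, 242·15, … . Need the cofactor coprime to 484/242 = 2.
Checking s = 14, 15, … the first with gcd(s, 2) = 1 is s = 15, giving 3630.

3630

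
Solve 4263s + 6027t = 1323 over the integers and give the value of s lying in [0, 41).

30

Euclid: 6027 = 1·4263 + 1764; 4263 = 2·1764 + 735; 1764 = 2·735 + 294; 735 = 2·294 + 147; 294 = 2·147 + 0 → gcd = 147; 1323 = 147·9.
Back-substitution yields 4263·(17) + 6027·(-12) = 147, so one solution is s = 17·9 = 153, t = -12·9 = -108.
Solutions in s differ by 6027/147 = 41; the one in [0, 41) is 153 mod 41 = 30.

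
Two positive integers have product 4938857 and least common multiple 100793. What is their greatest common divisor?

49

gcd·lcm = product, so gcd = 4938857/100793 = 49.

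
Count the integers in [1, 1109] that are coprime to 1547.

Prime factors of 1547: 7, 13, 17. Count integers ≤ 1109 divisible by none of them.
By inclusion–exclusion: 1109 − ⌊1109/7⌋ − ⌊1109/13⌋ − ⌊1109/17⌋ + ⌊1109/91⌋ + ⌊1109/119⌋ + ⌊1109/221⌋ − ⌊1109/1547⌋ = 827.

827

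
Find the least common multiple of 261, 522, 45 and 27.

7830

261 = 3² · 29; 522 = 2 · 3² · 29; 45 = 3² · 5; 27 = 3³
lcm takes max exponent of each prime: 2 · 3³ · 5 · 29 = 7830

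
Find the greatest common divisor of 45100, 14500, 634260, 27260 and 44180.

20

gcd(45100, 14500): 45100 = 3·14500 + 1600; 14500 = 9·1600 + 100; 1600 = 16·100 + 0 → 100
gcd(100, 634260): 634260 = 6342·100 + 60; 100 = 1·60 + 40; 60 = 1·40 + 20; 40 = 2·20 + 0 → 20
gcd(20, 27260): 27260 = 1363·20 + 0 → 20
gcd(20, 44180): 44180 = 2209·20 + 0 → 20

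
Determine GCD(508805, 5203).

508805 = 5 · 11² · 29²
5203 = 11² · 43
Common: 11² = 121

121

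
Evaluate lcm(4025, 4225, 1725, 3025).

4025 = 5² · 7 · 23; 4225 = 5² · 13²; 1725 = 3 · 5² · 23; 3025 = 5² · 11²
lcm takes max exponent of each prime: 3 · 5² · 7 · 11² · 13² · 23 = 246921675

246921675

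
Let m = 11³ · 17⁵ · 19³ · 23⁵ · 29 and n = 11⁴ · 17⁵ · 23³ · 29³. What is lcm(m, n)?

max exponent per prime: 11⁴ · 17⁵ · 19³ · 23⁵ · 29³ = 22382537674161343396948241

22382537674161343396948241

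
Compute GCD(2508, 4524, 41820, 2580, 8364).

12

gcd(2508, 4524): 4524 = 1·2508 + 2016; 2508 = 1·2016 + 492; 2016 = 4·492 + 48; 492 = 10·48 + 12; 48 = 4·12 + 0 → 12
gcd(12, 41820): 41820 = 3485·12 + 0 → 12
gcd(12, 2580): 2580 = 215·12 + 0 → 12
gcd(12, 8364): 8364 = 697·12 + 0 → 12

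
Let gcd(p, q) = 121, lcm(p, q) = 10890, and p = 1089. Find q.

1210

Using pq = gcd(p,q)·lcm(p,q) = 121·10890 = 1317690, we get q = 1317690/1089 = 1210.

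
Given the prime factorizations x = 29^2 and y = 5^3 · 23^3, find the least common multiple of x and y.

1279055875

max exponent per prime: 5^3 · 23^3 · 29^2 = 1279055875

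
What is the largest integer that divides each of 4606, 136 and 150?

2

4606 = 2 · 7² · 47; 136 = 2³ · 17; 150 = 2 · 3 · 5²
gcd takes min exponent of each prime: 2 = 2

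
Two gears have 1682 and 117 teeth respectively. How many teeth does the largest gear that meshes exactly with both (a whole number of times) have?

1

Euclid: 1682 = 14·117 + 44; 117 = 2·44 + 29; 44 = 1·29 + 15; 29 = 1·15 + 14; 15 = 1·14 + 1; 14 = 14·1 + 0. Last nonzero remainder: 1.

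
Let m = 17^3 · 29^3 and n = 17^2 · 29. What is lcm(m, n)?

max exponent per prime: 17^3 · 29^3 = 119823157

119823157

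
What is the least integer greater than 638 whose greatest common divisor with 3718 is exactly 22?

Multiples of 22 above 638: 22·30, 22·31, … . Need the cofactor coprime to 3718/22 = 169.
Checking s = 30, 31, … the first with gcd(s, 169) = 1 is s = 30, giving 660.

660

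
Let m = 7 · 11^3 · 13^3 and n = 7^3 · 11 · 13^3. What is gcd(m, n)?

169169

min exponent per shared prime: 7 · 11 · 13^3 = 169169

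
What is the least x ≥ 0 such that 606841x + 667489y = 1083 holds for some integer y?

33

Reduce mod 667489: 606841x ≡ 1083 (mod 667489). With g = gcd(606841, 667489) = 361 dividing 1083, divide through: 1681x ≡ 3 (mod 1849).
Since gcd(1681, 1849) = 1, x ≡ 3·(1681)⁻¹ ≡ 33 (mod 1849). Smallest non-negative: 33.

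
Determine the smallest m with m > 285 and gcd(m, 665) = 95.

380

665 = 95·7. Any m with gcd(m, 665) = 95 is a multiple of 95, say 95s, with s coprime to 7.
Need s > 285/95, so s ≥ 4. First s ≥ 4 with gcd(s, 7) = 1 is s = 4. Thus m = 95·4 = 380.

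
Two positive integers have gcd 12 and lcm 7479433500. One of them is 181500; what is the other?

494508

Using pq = gcd(p,q)·lcm(p,q) = 12·7479433500 = 89753202000, we get q = 89753202000/181500 = 494508.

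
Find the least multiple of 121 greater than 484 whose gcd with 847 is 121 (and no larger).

605

gcd(a, 847) = 121 forces 121 | a; write a = 121s. Then gcd(121s, 121·7) = 121·gcd(s, 7), so need gcd(s, 7) = 1.
121s > 484 gives s ≥ 5. The least s ≥ 5 coprime to 7 is 5, so a = 121·5 = 605.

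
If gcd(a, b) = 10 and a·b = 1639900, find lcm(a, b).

Since gcd(a,b)·lcm(a,b) = ab, lcm = 1639900/10 = 163990.

163990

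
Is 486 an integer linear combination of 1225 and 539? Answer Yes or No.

No

By Bézout, 1225x − 539y = 486 has integer solutions iff gcd(1225, 539) | 486.
Euclid: 1225 = 2·539 + 147; 539 = 3·147 + 98; 147 = 1·98 + 49; 98 = 2·49 + 0. gcd = 49; 486 mod 49 = 45. No.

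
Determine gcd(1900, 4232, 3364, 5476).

1900 = 2² · 5² · 19; 4232 = 2³ · 23²; 3364 = 2² · 29²; 5476 = 2² · 37²
gcd takes min exponent of each prime: 2² = 4

4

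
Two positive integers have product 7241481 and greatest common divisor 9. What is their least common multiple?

804609

Since gcd(p,q)·lcm(p,q) = pq, lcm = 7241481/9 = 804609.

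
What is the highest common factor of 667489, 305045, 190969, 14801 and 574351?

361

gcd(667489, 305045): 667489 = 2·305045 + 57399; 305045 = 5·57399 + 18050; 57399 = 3·18050 + 3249; 18050 = 5·3249 + 1805; 3249 = 1·1805 + 1444; 1805 = 1·1444 + 361; 1444 = 4·361 + 0 → 361
gcd(361, 190969): 190969 = 529·361 + 0 → 361
gcd(361, 14801): 14801 = 41·361 + 0 → 361
gcd(361, 574351): 574351 = 1591·361 + 0 → 361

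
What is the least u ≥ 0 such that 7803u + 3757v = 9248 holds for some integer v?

6

gcd(7803, 3757) = 289 (Euclid: 7803 = 2·3757 + 289; 3757 = 13·289 + 0), and 289 | 9248.
Extended Euclid: 7803·(1) + 3757·(-2) = 289. Scale by 32: u₀ = 32.
General solution u = u₀ + 13t; reducing mod 13 gives u = 6 (and v = -10).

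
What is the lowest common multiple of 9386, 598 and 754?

9386 = 2 · 13 · 19²; 598 = 2 · 13 · 23; 754 = 2 · 13 · 29
lcm takes max exponent of each prime: 2 · 13 · 19² · 23 · 29 = 6260462

6260462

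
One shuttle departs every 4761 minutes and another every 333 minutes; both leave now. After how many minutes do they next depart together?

4761 = 3² · 23²; 333 = 3² · 37
max exponents: 3² · 23² · 37 = 176157

176157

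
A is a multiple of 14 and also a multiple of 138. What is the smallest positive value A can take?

966

14 = 2 · 7; 138 = 2 · 3 · 23
max exponents: 2 · 3 · 7 · 23 = 966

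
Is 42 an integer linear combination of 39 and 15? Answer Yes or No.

Yes

gcd(39, 15): 39 = 2·15 + 9; 15 = 1·9 + 6; 9 = 1·6 + 3; 6 = 2·3 + 0 → 3
3 divides 42, so a solution exists.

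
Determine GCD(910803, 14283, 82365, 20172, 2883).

3

910803 = 3 · 19² · 29²; 14283 = 3³ · 23²; 82365 = 3 · 5 · 17² · 19; 20172 = 2² · 3 · 41²; 2883 = 3 · 31²
gcd takes min exponent of each prime: 3 = 3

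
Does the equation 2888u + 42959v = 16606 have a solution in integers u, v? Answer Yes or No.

gcd(2888, 42959): 42959 = 14·2888 + 2527; 2888 = 1·2527 + 361; 2527 = 7·361 + 0 → 361
361 divides 16606, so a solution exists.

Yes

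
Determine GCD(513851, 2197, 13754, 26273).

13

gcd(513851, 2197): 513851 = 233·2197 + 1950; 2197 = 1·1950 + 247; 1950 = 7·247 + 221; 247 = 1·221 + 26; 221 = 8·26 + 13; 26 = 2·13 + 0 → 13
gcd(13, 13754): 13754 = 1058·13 + 0 → 13
gcd(13, 26273): 26273 = 2021·13 + 0 → 13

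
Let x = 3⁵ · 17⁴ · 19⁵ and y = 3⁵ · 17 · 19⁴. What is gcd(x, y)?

min exponent per shared prime: 3⁵ · 17 · 19⁴ = 538356051

538356051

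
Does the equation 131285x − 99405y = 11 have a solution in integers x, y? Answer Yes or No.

No

gcd(131285, 99405): 131285 = 1·99405 + 31880; 99405 = 3·31880 + 3765; 31880 = 8·3765 + 1760; 3765 = 2·1760 + 245; 1760 = 7·245 + 45; 245 = 5·45 + 20; 45 = 2·20 + 5; 20 = 4·5 + 0 → 5
5 does not divide 11, so a solution does not exist.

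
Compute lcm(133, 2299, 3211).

2719717

133 = 7 · 19; 2299 = 11² · 19; 3211 = 13² · 19
lcm takes max exponent of each prime: 7 · 11² · 13² · 19 = 2719717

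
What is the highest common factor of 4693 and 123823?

361

Euclid: 123823 = 26·4693 + 1805; 4693 = 2·1805 + 1083; 1805 = 1·1083 + 722; 1083 = 1·722 + 361; 722 = 2·361 + 0. Last nonzero remainder: 361.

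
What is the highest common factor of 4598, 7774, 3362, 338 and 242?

2

gcd(4598, 7774): 7774 = 1·4598 + 3176; 4598 = 1·3176 + 1422; 3176 = 2·1422 + 332; 1422 = 4·332 + 94; 332 = 3·94 + 50; 94 = 1·50 + 44; 50 = 1·44 + 6; 44 = 7·6 + 2; 6 = 3·2 + 0 → 2
gcd(2, 3362): 3362 = 1681·2 + 0 → 2
gcd(2, 338): 338 = 169·2 + 0 → 2
gcd(2, 242): 242 = 121·2 + 0 → 2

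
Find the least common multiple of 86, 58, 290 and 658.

lcm(86, 58) = 86·58/gcd = 4988/2 = 2494
lcm(2494, 290) = 2494·290/gcd = 723260/58 = 12470
lcm(12470, 658) = 12470·658/gcd = 8205260/2 = 4102630

4102630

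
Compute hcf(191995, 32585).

191995 = 5 · 19 · 43 · 47
32585 = 5 · 7³ · 19
Common: 5 · 19 = 95

95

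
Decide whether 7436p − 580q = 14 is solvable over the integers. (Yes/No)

gcd(7436, 580): 7436 = 12·580 + 476; 580 = 1·476 + 104; 476 = 4·104 + 60; 104 = 1·60 + 44; 60 = 1·44 + 16; 44 = 2·16 + 12; 16 = 1·12 + 4; 12 = 3·4 + 0 → 4
4 does not divide 14, so a solution does not exist.

No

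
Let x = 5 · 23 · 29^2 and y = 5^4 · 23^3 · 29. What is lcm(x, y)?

6395279375

max exponent per prime: 5^4 · 23^3 · 29^2 = 6395279375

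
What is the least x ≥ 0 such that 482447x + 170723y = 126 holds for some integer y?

Reduce mod 170723: 482447x ≡ 126 (mod 170723). With g = gcd(482447, 170723) = 7 dividing 126, divide through: 68921x ≡ 18 (mod 24389).
Since gcd(68921, 24389) = 1, x ≡ 18·(68921)⁻¹ ≡ 20081 (mod 24389). Smallest non-negative: 20081.

20081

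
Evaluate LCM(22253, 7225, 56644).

15577100

22253 = 7 · 11 · 17²; 7225 = 5² · 17²; 56644 = 2² · 7² · 17²
lcm takes max exponent of each prime: 2² · 5² · 7² · 11 · 17² = 15577100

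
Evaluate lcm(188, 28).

gcd first: 188 = 6·28 + 20; 28 = 1·20 + 8; 20 = 2·8 + 4; 8 = 2·4 + 0 → gcd = 4
lcm = 188·28/gcd = 5264/4 = 1316

1316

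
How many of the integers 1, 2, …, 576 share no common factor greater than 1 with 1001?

1001 = 7·11·13. Inclusion–exclusion on these primes:
576 − ⌊576/7⌋ − ⌊576/11⌋ − ⌊576/13⌋ + ⌊576/77⌋ + ⌊576/91⌋ + ⌊576/143⌋ − ⌊576/1001⌋ = 415

415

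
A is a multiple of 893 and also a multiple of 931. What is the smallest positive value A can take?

43757

gcd first: 931 = 1·893 + 38; 893 = 23·38 + 19; 38 = 2·19 + 0 → gcd = 19
lcm = 893·931/gcd = 831383/19 = 43757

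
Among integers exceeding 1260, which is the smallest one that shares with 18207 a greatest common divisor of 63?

18207 = 63·289. Any t with gcd(t, 18207) = 63 is a multiple of 63, say 63s, with s coprime to 289.
Need s > 1260/63, so s ≥ 21. First s ≥ 21 with gcd(s, 289) = 1 is s = 21. Thus t = 63·21 = 1323.

1323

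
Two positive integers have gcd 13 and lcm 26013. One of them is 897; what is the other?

Using uv = gcd(u,v)·lcm(u,v) = 13·26013 = 338169, we get v = 338169/897 = 377.

377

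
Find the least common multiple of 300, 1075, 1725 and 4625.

54889500

lcm(300, 1075) = 300·1075/gcd = 322500/25 = 12900
lcm(12900, 1725) = 12900·1725/gcd = 22252500/75 = 296700
lcm(296700, 4625) = 296700·4625/gcd = 1372237500/25 = 54889500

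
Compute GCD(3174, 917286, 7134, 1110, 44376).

gcd(3174, 917286): 917286 = 289·3174 + 0 → 3174
gcd(3174, 7134): 7134 = 2·3174 + 786; 3174 = 4·786 + 30; 786 = 26·30 + 6; 30 = 5·6 + 0 → 6
gcd(6, 1110): 1110 = 185·6 + 0 → 6
gcd(6, 44376): 44376 = 7396·6 + 0 → 6

6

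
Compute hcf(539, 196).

49

Euclid: 539 = 2·196 + 147; 196 = 1·147 + 49; 147 = 3·49 + 0. Last nonzero remainder: 49.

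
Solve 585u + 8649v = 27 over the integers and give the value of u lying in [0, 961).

Reduce mod 8649: 585u ≡ 27 (mod 8649). With g = gcd(585, 8649) = 9 dividing 27, divide through: 65u ≡ 3 (mod 961).
Since gcd(65, 961) = 1, u ≡ 3·(65)⁻¹ ≡ 621 (mod 961). Smallest non-negative: 621.

621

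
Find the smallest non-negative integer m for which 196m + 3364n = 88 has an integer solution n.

584

Reduce mod 3364: 196m ≡ 88 (mod 3364). With g = gcd(196, 3364) = 4 dividing 88, divide through: 49m ≡ 22 (mod 841).
Since gcd(49, 841) = 1, m ≡ 22·(49)⁻¹ ≡ 584 (mod 841). Smallest non-negative: 584.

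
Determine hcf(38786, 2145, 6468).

11

38786 = 2 · 11 · 41 · 43; 2145 = 3 · 5 · 11 · 13; 6468 = 2² · 3 · 7² · 11
gcd takes min exponent of each prime: 11 = 11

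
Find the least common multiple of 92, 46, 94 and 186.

402132

92 = 2² · 23; 46 = 2 · 23; 94 = 2 · 47; 186 = 2 · 3 · 31
lcm takes max exponent of each prime: 2² · 3 · 23 · 31 · 47 = 402132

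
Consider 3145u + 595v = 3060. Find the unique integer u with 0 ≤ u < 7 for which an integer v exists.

4

gcd(3145, 595) = 85 (Euclid: 3145 = 5·595 + 170; 595 = 3·170 + 85; 170 = 2·85 + 0), and 85 | 3060.
Extended Euclid: 3145·(-3) + 595·(16) = 85. Scale by 36: u₀ = -108.
General solution u = u₀ + 7t; reducing mod 7 gives u = 4 (and v = -16).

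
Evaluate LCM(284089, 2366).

3977246

gcd first: 284089 = 120·2366 + 169; 2366 = 14·169 + 0 → gcd = 169
lcm = 284089·2366/gcd = 672154574/169 = 3977246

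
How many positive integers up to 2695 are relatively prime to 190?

Prime factors of 190: 2, 5, 19. Count integers ≤ 2695 divisible by none of them.
By inclusion–exclusion: 2695 − ⌊2695/2⌋ − ⌊2695/5⌋ − ⌊2695/19⌋ + ⌊2695/10⌋ + ⌊2695/38⌋ + ⌊2695/95⌋ − ⌊2695/190⌋ = 1021.

1021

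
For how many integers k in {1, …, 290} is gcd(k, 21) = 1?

166

Prime factors of 21: 3, 7. Count integers ≤ 290 divisible by none of them.
By inclusion–exclusion: 290 − ⌊290/3⌋ − ⌊290/7⌋ + ⌊290/21⌋ = 166.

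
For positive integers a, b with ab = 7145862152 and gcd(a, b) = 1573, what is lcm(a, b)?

Since gcd(a,b)·lcm(a,b) = ab, lcm = 7145862152/1573 = 4542824.

4542824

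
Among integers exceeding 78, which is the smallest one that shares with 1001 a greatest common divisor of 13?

1001 = 13·77. Any k with gcd(k, 1001) = 13 is a multiple of 13, say 13s, with s coprime to 77.
Need s > 78/13, so s ≥ 7. First s ≥ 7 with gcd(s, 77) = 1 is s = 8. Thus k = 13·8 = 104.

104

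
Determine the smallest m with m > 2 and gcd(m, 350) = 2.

gcd(m, 350) = 2 forces 2 | m; write m = 2s. Then gcd(2s, 2·175) = 2·gcd(s, 175), so need gcd(s, 175) = 1.
2s > 2 gives s ≥ 2. The least s ≥ 2 coprime to 175 is 2, so m = 2·2 = 4.

4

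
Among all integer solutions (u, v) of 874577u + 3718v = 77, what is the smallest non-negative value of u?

123

Euclid: 874577 = 235·3718 + 847; 3718 = 4·847 + 330; 847 = 2·330 + 187; 330 = 1·187 + 143; 187 = 1·143 + 44; 143 = 3·44 + 11; 44 = 4·11 + 0 → gcd = 11; 77 = 11·7.
Back-substitution yields 874577·(-79) + 3718·(18583) = 11, so one solution is u = -79·7 = -553, v = 18583·7 = 130081.
Solutions in u differ by 3718/11 = 338; the one in [0, 338) is -553 mod 338 = 123.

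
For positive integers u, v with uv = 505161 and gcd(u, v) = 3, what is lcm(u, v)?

gcd·lcm = product, so lcm = 505161/3 = 168387.

168387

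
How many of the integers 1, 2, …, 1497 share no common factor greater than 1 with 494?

Prime factors of 494: 2, 13, 19. Count integers ≤ 1497 divisible by none of them.
By inclusion–exclusion: 1497 − ⌊1497/2⌋ − ⌊1497/13⌋ − ⌊1497/19⌋ + ⌊1497/26⌋ + ⌊1497/38⌋ + ⌊1497/247⌋ − ⌊1497/494⌋ = 655.

655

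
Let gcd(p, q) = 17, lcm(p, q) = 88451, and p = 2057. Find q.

Using pq = gcd(p,q)·lcm(p,q) = 17·88451 = 1503667, we get q = 1503667/2057 = 731.

731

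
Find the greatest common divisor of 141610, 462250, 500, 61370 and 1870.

gcd(141610, 462250): 462250 = 3·141610 + 37420; 141610 = 3·37420 + 29350; 37420 = 1·29350 + 8070; 29350 = 3·8070 + 5140; 8070 = 1·5140 + 2930; 5140 = 1·2930 + 2210; 2930 = 1·2210 + 720; 2210 = 3·720 + 50; 720 = 14·50 + 20; 50 = 2·20 + 10; 20 = 2·10 + 0 → 10
gcd(10, 500): 500 = 50·10 + 0 → 10
gcd(10, 61370): 61370 = 6137·10 + 0 → 10
gcd(10, 1870): 1870 = 187·10 + 0 → 10

10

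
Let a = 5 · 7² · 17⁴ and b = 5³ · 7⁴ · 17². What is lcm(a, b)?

25066740125

max exponent per prime: 5³ · 7⁴ · 17⁴ = 25066740125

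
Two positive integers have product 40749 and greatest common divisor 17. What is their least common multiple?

gcd·lcm = product, so lcm = 40749/17 = 2397.

2397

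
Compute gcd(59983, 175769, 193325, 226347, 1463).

gcd(59983, 175769): 175769 = 2·59983 + 55803; 59983 = 1·55803 + 4180; 55803 = 13·4180 + 1463; 4180 = 2·1463 + 1254; 1463 = 1·1254 + 209; 1254 = 6·209 + 0 → 209
gcd(209, 193325): 193325 = 925·209 + 0 → 209
gcd(209, 226347): 226347 = 1083·209 + 0 → 209
gcd(209, 1463): 1463 = 7·209 + 0 → 209

209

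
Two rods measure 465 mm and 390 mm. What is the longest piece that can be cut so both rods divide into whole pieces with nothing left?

Euclid: 465 = 1·390 + 75; 390 = 5·75 + 15; 75 = 5·15 + 0. Last nonzero remainder: 15.

15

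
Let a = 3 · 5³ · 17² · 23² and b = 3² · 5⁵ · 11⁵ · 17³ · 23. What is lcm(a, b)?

11772220635759375

max exponent per prime: 3² · 5⁵ · 11⁵ · 17³ · 23² = 11772220635759375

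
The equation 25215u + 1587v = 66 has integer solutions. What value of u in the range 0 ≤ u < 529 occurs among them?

gcd(25215, 1587) = 3 (Euclid: 25215 = 15·1587 + 1410; 1587 = 1·1410 + 177; 1410 = 7·177 + 171; 177 = 1·171 + 6; 171 = 28·6 + 3; 6 = 2·3 + 0), and 3 | 66.
Extended Euclid: 25215·(260) + 1587·(-4131) = 3. Scale by 22: u₀ = 5720.
General solution u = u₀ + 529t; reducing mod 529 gives u = 430 (and v = -6832).

430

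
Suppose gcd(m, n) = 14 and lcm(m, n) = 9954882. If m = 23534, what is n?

5922

Using mn = gcd(m,n)·lcm(m,n) = 14·9954882 = 139368348, we get n = 139368348/23534 = 5922.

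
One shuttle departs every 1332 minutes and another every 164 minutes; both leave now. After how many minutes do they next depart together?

54612

1332 = 2² · 3² · 37; 164 = 2² · 41
max exponents: 2² · 3² · 37 · 41 = 54612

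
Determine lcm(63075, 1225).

3090675

gcd first: 63075 = 51·1225 + 600; 1225 = 2·600 + 25; 600 = 24·25 + 0 → gcd = 25
lcm = 63075·1225/gcd = 77266875/25 = 3090675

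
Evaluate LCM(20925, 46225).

20925 = 3³ · 5² · 31; 46225 = 5² · 43²
max exponents: 3³ · 5² · 31 · 43² = 38690325

38690325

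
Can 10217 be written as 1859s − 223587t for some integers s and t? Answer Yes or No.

No

By Bézout, 1859s − 223587t = 10217 has integer solutions iff gcd(1859, 223587) | 10217.
Euclid: 223587 = 120·1859 + 507; 1859 = 3·507 + 338; 507 = 1·338 + 169; 338 = 2·169 + 0. gcd = 169; 10217 mod 169 = 77. No.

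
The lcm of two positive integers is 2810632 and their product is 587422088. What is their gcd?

209

From gcd × lcm = ab: gcd = 587422088 / 2810632 = 209.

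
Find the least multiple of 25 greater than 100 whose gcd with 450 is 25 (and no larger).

125

Multiples of 25 above 100: 25·5, 25·6, … . Need the cofactor coprime to 450/25 = 18.
Checking s = 5, 6, … the first with gcd(s, 18) = 1 is s = 5, giving 125.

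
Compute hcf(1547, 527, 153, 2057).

17

gcd(1547, 527): 1547 = 2·527 + 493; 527 = 1·493 + 34; 493 = 14·34 + 17; 34 = 2·17 + 0 → 17
gcd(17, 153): 153 = 9·17 + 0 → 17
gcd(17, 2057): 2057 = 121·17 + 0 → 17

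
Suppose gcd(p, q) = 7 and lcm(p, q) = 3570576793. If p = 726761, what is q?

34391

Using pq = gcd(p,q)·lcm(p,q) = 7·3570576793 = 24994037551, we get q = 24994037551/726761 = 34391.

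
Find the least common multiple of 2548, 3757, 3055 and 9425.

lcm(2548, 3757) = 2548·3757/gcd = 9572836/13 = 736372
lcm(736372, 3055) = 736372·3055/gcd = 2249616460/13 = 173047420
lcm(173047420, 9425) = 173047420·9425/gcd = 1630971933500/65 = 25091875900

25091875900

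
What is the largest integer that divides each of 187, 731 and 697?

187 = 11 · 17; 731 = 17 · 43; 697 = 17 · 41
gcd takes min exponent of each prime: 17 = 17

17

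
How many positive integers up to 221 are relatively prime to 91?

175

Prime factors of 91: 7, 13. Count integers ≤ 221 divisible by none of them.
By inclusion–exclusion: 221 − ⌊221/7⌋ − ⌊221/13⌋ + ⌊221/91⌋ = 175.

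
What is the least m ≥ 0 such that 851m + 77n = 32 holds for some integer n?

8

gcd(851, 77) = 1 (Euclid: 851 = 11·77 + 4; 77 = 19·4 + 1; 4 = 4·1 + 0), and 1 | 32.
Extended Euclid: 851·(-19) + 77·(210) = 1. Scale by 32: m₀ = -608.
General solution m = m₀ + 77t; reducing mod 77 gives m = 8 (and n = -88).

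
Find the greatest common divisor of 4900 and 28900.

Euclid: 28900 = 5·4900 + 4400; 4900 = 1·4400 + 500; 4400 = 8·500 + 400; 500 = 1·400 + 100; 400 = 4·100 + 0. Last nonzero remainder: 100.

100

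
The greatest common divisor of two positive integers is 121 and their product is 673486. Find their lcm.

Since gcd(p,q)·lcm(p,q) = pq, lcm = 673486/121 = 5566.

5566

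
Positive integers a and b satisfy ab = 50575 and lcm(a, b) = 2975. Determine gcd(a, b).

From gcd × lcm = ab: gcd = 50575 / 2975 = 17.

17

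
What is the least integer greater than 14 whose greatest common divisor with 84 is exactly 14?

70

gcd(a, 84) = 14 forces 14 | a; write a = 14s. Then gcd(14s, 14·6) = 14·gcd(s, 6), so need gcd(s, 6) = 1.
14s > 14 gives s ≥ 2. The least s ≥ 2 coprime to 6 is 5, so a = 14·5 = 70.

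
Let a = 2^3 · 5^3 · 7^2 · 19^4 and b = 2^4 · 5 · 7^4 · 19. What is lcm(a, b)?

625801442000

max exponent per prime: 2^4 · 5^3 · 7^4 · 19^4 = 625801442000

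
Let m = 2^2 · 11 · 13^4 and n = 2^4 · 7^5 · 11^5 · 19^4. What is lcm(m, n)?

max exponent per prime: 2^4 · 7^5 · 11^5 · 13^4 · 19^4 = 161198657863214443472

161198657863214443472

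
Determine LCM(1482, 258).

1482 = 2 · 3 · 13 · 19; 258 = 2 · 3 · 43
max exponents: 2 · 3 · 13 · 19 · 43 = 63726

63726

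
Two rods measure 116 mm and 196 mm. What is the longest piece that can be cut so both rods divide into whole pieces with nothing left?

116 = 2² · 29
196 = 2² · 7²
Common: 2² = 4

4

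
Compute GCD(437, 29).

437 = 19 · 23
29 = 29
Common: 1 = 1

1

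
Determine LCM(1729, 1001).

19019

gcd first: 1729 = 1·1001 + 728; 1001 = 1·728 + 273; 728 = 2·273 + 182; 273 = 1·182 + 91; 182 = 2·91 + 0 → gcd = 91
lcm = 1729·1001/gcd = 1730729/91 = 19019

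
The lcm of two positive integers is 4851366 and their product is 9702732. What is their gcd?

2

gcd·lcm = product, so gcd = 9702732/4851366 = 2.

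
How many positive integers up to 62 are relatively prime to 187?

Prime factors of 187: 11, 17. Count integers ≤ 62 divisible by none of them.
By inclusion–exclusion: 62 − ⌊62/11⌋ − ⌊62/17⌋ + ⌊62/187⌋ = 54.

54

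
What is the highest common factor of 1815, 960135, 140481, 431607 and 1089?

363

gcd(1815, 960135): 960135 = 529·1815 + 0 → 1815
gcd(1815, 140481): 140481 = 77·1815 + 726; 1815 = 2·726 + 363; 726 = 2·363 + 0 → 363
gcd(363, 431607): 431607 = 1189·363 + 0 → 363
gcd(363, 1089): 1089 = 3·363 + 0 → 363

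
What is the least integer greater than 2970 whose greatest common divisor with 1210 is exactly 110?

1210 = 110·11. Any t with gcd(t, 1210) = 110 is a multiple of 110, say 110s, with s coprime to 11.
Need s > 2970/110, so s ≥ 28. First s ≥ 28 with gcd(s, 11) = 1 is s = 28. Thus t = 110·28 = 3080.

3080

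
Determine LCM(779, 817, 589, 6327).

345789531

779 = 19 · 41; 817 = 19 · 43; 589 = 19 · 31; 6327 = 3² · 19 · 37
lcm takes max exponent of each prime: 3² · 19 · 31 · 37 · 41 · 43 = 345789531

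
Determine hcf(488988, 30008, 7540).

4

gcd(488988, 30008): 488988 = 16·30008 + 8860; 30008 = 3·8860 + 3428; 8860 = 2·3428 + 2004; 3428 = 1·2004 + 1424; 2004 = 1·1424 + 580; 1424 = 2·580 + 264; 580 = 2·264 + 52; 264 = 5·52 + 4; 52 = 13·4 + 0 → 4
gcd(4, 7540): 7540 = 1885·4 + 0 → 4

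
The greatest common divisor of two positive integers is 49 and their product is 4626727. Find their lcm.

Since gcd(p,q)·lcm(p,q) = pq, lcm = 4626727/49 = 94423.

94423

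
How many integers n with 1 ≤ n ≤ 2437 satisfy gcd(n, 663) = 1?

1412

Prime factors of 663: 3, 13, 17. Count integers ≤ 2437 divisible by none of them.
By inclusion–exclusion: 2437 − ⌊2437/3⌋ − ⌊2437/13⌋ − ⌊2437/17⌋ + ⌊2437/39⌋ + ⌊2437/51⌋ + ⌊2437/221⌋ − ⌊2437/663⌋ = 1412.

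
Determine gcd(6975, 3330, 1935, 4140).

45

gcd(6975, 3330): 6975 = 2·3330 + 315; 3330 = 10·315 + 180; 315 = 1·180 + 135; 180 = 1·135 + 45; 135 = 3·45 + 0 → 45
gcd(45, 1935): 1935 = 43·45 + 0 → 45
gcd(45, 4140): 4140 = 92·45 + 0 → 45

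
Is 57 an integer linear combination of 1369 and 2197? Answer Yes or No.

gcd(1369, 2197): 2197 = 1·1369 + 828; 1369 = 1·828 + 541; 828 = 1·541 + 287; 541 = 1·287 + 254; 287 = 1·254 + 33; 254 = 7·33 + 23; 33 = 1·23 + 10; 23 = 2·10 + 3; 10 = 3·3 + 1; 3 = 3·1 + 0 → 1
1 divides 57, so a solution exists.

Yes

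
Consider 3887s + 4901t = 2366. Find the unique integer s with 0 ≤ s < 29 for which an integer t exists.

gcd(3887, 4901) = 169 (Euclid: 4901 = 1·3887 + 1014; 3887 = 3·1014 + 845; 1014 = 1·845 + 169; 845 = 5·169 + 0), and 169 | 2366.
Extended Euclid: 3887·(-5) + 4901·(4) = 169. Scale by 14: s₀ = -70.
General solution s = s₀ + 29k; reducing mod 29 gives s = 17 (and t = -13).

17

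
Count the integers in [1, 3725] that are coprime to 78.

Prime factors of 78: 2, 3, 13. Count integers ≤ 3725 divisible by none of them.
By inclusion–exclusion: 3725 − ⌊3725/2⌋ − ⌊3725/3⌋ − ⌊3725/13⌋ + ⌊3725/6⌋ + ⌊3725/26⌋ + ⌊3725/39⌋ − ⌊3725/78⌋ = 1147.

1147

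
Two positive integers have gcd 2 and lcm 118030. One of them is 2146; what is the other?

110

a·b = gcd·lcm = 2·118030 = 236060, so b = 236060/2146 = 110.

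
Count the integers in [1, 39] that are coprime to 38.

Prime factors of 38: 2, 19. Count integers ≤ 39 divisible by none of them.
By inclusion–exclusion: 39 − ⌊39/2⌋ − ⌊39/19⌋ + ⌊39/38⌋ = 19.

19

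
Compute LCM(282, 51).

282 = 2 · 3 · 47; 51 = 3 · 17
max exponents: 2 · 3 · 17 · 47 = 4794

4794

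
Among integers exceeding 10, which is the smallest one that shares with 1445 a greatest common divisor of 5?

Multiples of 5 above 10: 5·3, 5·4, … . Need the cofactor coprime to 1445/5 = 289.
Checking s = 3, 4, … the first with gcd(s, 289) = 1 is s = 3, giving 15.

15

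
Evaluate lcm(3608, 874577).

286861256

3608 = 2³ · 11 · 41; 874577 = 11 · 43³
max exponents: 2³ · 11 · 41 · 43³ = 286861256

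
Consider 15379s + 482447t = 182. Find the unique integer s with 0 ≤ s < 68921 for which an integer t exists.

48938

Reduce mod 482447: 15379s ≡ 182 (mod 482447). With g = gcd(15379, 482447) = 7 dividing 182, divide through: 2197s ≡ 26 (mod 68921).
Since gcd(2197, 68921) = 1, s ≡ 26·(2197)⁻¹ ≡ 48938 (mod 68921). Smallest non-negative: 48938.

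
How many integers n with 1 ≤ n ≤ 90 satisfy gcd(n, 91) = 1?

Prime factors of 91: 7, 13. Count integers ≤ 90 divisible by none of them.
By inclusion–exclusion: 90 − ⌊90/7⌋ − ⌊90/13⌋ + ⌊90/91⌋ = 72.

72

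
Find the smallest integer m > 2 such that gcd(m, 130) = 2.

4

130 = 2·65. Any m with gcd(m, 130) = 2 is a multiple of 2, say 2s, with s coprime to 65.
Need s > 2/2, so s ≥ 2. First s ≥ 2 with gcd(s, 65) = 1 is s = 2. Thus m = 2·2 = 4.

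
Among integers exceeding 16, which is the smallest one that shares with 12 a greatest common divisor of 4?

20

12 = 4·3. Any x with gcd(x, 12) = 4 is a multiple of 4, say 4s, with s coprime to 3.
Need s > 16/4, so s ≥ 5. First s ≥ 5 with gcd(s, 3) = 1 is s = 5. Thus x = 4·5 = 20.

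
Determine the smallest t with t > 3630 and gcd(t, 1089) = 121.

gcd(t, 1089) = 121 forces 121 | t; write t = 121s. Then gcd(121s, 121·9) = 121·gcd(s, 9), so need gcd(s, 9) = 1.
121s > 3630 gives s ≥ 31. The least s ≥ 31 coprime to 9 is 31, so t = 121·31 = 3751.

3751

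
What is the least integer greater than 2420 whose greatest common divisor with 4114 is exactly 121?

2541

4114 = 121·34. Any k with gcd(k, 4114) = 121 is a multiple of 121, say 121s, with s coprime to 34.
Need s > 2420/121, so s ≥ 21. First s ≥ 21 with gcd(s, 34) = 1 is s = 21. Thus k = 121·21 = 2541.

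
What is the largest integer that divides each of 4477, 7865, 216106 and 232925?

121

4477 = 11² · 37; 7865 = 5 · 11² · 13; 216106 = 2 · 11² · 19 · 47; 232925 = 5² · 7 · 11³
gcd takes min exponent of each prime: 11² = 121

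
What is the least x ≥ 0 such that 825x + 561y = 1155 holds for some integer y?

15

Reduce mod 561: 825x ≡ 1155 (mod 561). With g = gcd(825, 561) = 33 dividing 1155, divide through: 25x ≡ 35 (mod 17).
Since gcd(25, 17) = 1, x ≡ 35·(25)⁻¹ ≡ 15 (mod 17). Smallest non-negative: 15.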